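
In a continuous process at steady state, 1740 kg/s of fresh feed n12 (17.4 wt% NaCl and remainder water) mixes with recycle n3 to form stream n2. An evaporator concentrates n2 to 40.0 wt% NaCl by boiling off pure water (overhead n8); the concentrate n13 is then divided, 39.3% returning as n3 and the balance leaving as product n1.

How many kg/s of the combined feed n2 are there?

Overall NaCl balance (none leaves overhead): NaCl in fresh feed = NaCl in product, i.e. 1740×0.174 = (1−0.393)·n13·0.400.
n13 = 302.76/(0.400×0.607) = 1247 kg/s.
Recycle n3 = 0.393×1247 = 490.05 kg/s.
Combined feed n2 = 1740 + 490.05 = 2230.1 kg/s.

2230 kg/s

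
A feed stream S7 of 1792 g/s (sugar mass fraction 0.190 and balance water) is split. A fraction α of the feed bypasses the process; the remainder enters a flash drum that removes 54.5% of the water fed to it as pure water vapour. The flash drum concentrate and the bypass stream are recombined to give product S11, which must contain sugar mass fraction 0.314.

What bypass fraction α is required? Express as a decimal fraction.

0.105

All 1792×0.190 = 340.48 g/s of sugar reaches S11, so S11 = 340.48/0.314 = 1084.3 g/s and vapour = 707.67 g/s.
The evaporator receives (1−α)·1792 of feed at 0.810 water and removes 0.545 of that water:
0.545×0.810×(1−α)×1792 = 707.67
(1−α) = 707.67/791.08 = 0.8946;  α = 0.1054.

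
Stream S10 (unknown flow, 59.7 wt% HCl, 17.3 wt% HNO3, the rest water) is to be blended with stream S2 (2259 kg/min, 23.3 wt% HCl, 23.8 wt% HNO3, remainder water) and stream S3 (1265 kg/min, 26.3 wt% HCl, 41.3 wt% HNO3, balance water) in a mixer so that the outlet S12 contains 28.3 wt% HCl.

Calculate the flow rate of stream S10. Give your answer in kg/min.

440.3 kg/min

Let S10 be the unknown flow. Total out = 3524 + S10.
HCl balance: 859.04 + 0.597·S10 = 0.283·(3524 + S10)
(0.597 − 0.283)·S10 = 0.283×3524 − 859.04 = 138.25
S10 = 138.25 / 0.314 = 440.29 kg/min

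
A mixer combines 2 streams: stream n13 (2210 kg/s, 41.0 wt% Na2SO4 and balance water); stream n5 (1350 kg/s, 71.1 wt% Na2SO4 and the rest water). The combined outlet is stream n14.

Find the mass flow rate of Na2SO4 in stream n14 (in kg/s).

Na2SO4 out = Na2SO4 in = 2210×0.410 + 1350×0.711 = 1865.9 kg/s.

1866 kg/s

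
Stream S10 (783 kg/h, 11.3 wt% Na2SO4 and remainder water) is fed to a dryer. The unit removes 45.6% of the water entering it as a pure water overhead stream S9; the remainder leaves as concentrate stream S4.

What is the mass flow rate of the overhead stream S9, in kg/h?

water entering = 783×0.887 = 694.52 kg/h; overhead removed = 0.456×694.52 = 316.7 kg/h.

316.7 kg/h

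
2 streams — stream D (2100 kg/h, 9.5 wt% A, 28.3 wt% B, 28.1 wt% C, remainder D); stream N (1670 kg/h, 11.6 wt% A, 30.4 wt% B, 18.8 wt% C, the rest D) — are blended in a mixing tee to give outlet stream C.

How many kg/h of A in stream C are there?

A out = A in = 2100×0.095 + 1670×0.116 = 393.22 kg/h.

393.2 kg/h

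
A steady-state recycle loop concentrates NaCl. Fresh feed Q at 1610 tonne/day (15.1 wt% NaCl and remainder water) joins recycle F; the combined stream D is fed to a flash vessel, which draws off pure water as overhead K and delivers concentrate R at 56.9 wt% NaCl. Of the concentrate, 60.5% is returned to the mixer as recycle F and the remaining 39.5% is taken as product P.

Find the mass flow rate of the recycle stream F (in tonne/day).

654.4 tonne/day

Overall NaCl balance (none leaves overhead): NaCl in fresh feed = NaCl in product, i.e. 1610×0.151 = (1−0.605)·R·0.569.
R = 243.11/(0.569×0.395) = 1081.7 tonne/day.
Recycle F = 0.605×1081.7 = 654.41 tonne/day.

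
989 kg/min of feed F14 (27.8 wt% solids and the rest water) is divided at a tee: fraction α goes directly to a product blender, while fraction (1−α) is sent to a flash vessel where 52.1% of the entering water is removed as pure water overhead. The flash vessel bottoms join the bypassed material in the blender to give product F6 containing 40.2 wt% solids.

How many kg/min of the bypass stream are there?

178 kg/min

All 989×0.278 = 274.94 kg/min of solids reaches F6, so F6 = 274.94/0.402 = 683.94 kg/min and vapour = 305.06 kg/min.
The evaporator receives (1−α)·989 of feed at 0.722 water and removes 0.521 of that water:
0.521×0.722×(1−α)×989 = 305.06
(1−α) = 305.06/372.02 = 0.8200;  α = 0.1800.
Bypass flow = 0.1800×989 = 178.01 kg/min.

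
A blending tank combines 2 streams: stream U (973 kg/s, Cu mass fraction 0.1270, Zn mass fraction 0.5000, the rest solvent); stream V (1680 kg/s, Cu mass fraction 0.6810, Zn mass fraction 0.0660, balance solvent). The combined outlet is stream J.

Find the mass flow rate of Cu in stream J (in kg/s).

1268 kg/s

Cu out = Cu in = 973×0.127 + 1680×0.681 = 1267.7 kg/s.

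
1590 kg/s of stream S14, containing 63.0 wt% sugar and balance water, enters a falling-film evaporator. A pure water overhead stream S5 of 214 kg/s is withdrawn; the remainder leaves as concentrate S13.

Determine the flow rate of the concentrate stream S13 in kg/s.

Concentrate = 1590 − 214 = 1376 kg/s.

1376 kg/s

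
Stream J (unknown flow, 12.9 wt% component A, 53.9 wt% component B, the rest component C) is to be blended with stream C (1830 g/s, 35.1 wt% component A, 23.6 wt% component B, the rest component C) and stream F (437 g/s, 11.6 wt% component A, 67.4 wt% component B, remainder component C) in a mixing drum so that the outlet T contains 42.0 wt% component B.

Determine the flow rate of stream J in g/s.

1897 g/s

Let J be the unknown flow. Total out = 2267 + J.
component B balance: 726.42 + 0.539·J = 0.420·(2267 + J)
(0.539 − 0.420)·J = 0.420×2267 − 726.42 = 225.72
J = 225.72 / 0.119 = 1896.8 g/s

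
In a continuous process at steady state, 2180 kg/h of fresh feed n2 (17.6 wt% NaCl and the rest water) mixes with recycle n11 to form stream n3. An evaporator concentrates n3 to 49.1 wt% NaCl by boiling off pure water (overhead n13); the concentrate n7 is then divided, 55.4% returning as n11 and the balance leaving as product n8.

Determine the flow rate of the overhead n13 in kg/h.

1399 kg/h

Overall NaCl balance (none leaves overhead): NaCl in fresh feed = NaCl in product, i.e. 2180×0.176 = (1−0.554)·n7·0.491.
n7 = 383.68/(0.491×0.446) = 1752.1 kg/h.
Recycle n11 = 0.554×1752.1 = 970.65 kg/h.
Combined feed n3 = 2180 + 970.65 = 3150.6 kg/h.
Overhead n13 = n3 − n7 = 3150.6 − 1752.1 = 1398.6 kg/h.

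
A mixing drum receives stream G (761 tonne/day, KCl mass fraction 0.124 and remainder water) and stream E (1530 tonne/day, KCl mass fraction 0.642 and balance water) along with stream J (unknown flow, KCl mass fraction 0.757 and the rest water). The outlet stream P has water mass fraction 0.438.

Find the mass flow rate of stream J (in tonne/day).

Let J be the unknown flow. Total out = 2291 + J.
water balance: 1214.4 + 0.243·J = 0.438·(2291 + J)
(0.243 − 0.438)·J = 0.438×2291 − 1214.4 = -210.92
J = -210.92 / -0.195 = 1081.6 tonne/day

1082 tonne/day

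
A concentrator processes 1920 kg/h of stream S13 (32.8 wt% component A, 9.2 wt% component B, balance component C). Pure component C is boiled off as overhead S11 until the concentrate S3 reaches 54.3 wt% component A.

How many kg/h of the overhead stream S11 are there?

component A is conserved: 1920×0.328 = 629.76 kg/h all reports to the concentrate.
Concentrate = 629.76/(target fraction) = 1159.8 kg/h.
Overhead = 1920 − 1159.8 = 760.22 kg/h.

760.2 kg/h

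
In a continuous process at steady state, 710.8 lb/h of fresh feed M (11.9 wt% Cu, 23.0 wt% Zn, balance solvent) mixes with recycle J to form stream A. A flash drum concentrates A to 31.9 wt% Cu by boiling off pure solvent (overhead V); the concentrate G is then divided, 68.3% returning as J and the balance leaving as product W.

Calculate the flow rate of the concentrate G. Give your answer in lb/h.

836.5 lb/h

Overall Cu balance (none leaves overhead): Cu in fresh feed = Cu in product, i.e. 710.8×0.119 = (1−0.683)·G·0.319.
G = 84.585/(0.319×0.317) = 836.46 lb/h.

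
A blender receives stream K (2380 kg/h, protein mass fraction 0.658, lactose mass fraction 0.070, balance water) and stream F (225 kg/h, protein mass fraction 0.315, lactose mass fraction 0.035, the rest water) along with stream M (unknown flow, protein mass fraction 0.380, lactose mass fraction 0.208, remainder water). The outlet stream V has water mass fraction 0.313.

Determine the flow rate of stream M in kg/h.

Let M be the unknown flow. Total out = 2605 + M.
water balance: 793.61 + 0.412·M = 0.313·(2605 + M)
(0.412 − 0.313)·M = 0.313×2605 − 793.61 = 21.755
M = 21.755 / 0.099 = 219.75 kg/h

219.7 kg/h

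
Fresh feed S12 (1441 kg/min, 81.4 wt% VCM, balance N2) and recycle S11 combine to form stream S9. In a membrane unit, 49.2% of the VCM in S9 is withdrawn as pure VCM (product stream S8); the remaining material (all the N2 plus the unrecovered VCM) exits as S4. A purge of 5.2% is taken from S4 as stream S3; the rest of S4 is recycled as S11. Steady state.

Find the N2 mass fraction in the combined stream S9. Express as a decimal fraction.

N2 enters only via S12 and leaves only via the purge: 1441×0.186 = 0.052×(N2 in S4), and the membrane unit passes all N2, so N2 in S9 = N2 in S4 = 5154.3 kg/min.
VCM in S9: m_A = 1441×0.814 + (1−0.052)·(1−0.492)·m_A, so m_A = 1173/0.5184 = 2262.6 kg/min.
S9 = 2262.6 + 5154.3 = 7417 kg/min.
N2 fraction in S9 = 5154.3/7417 = 0.6949.

0.6949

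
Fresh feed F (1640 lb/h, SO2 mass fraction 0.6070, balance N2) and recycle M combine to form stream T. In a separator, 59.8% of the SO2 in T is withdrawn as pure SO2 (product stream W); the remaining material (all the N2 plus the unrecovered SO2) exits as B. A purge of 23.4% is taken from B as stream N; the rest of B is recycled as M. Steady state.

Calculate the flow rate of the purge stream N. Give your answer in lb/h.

779.8 lb/h

N2 enters only via F and leaves only via the purge: 1640×0.393 = 0.234×(N2 in B), and the separator passes all N2, so N2 in T = N2 in B = 2754.4 lb/h.
SO2 in T: m_A = 1640×0.607 + (1−0.234)·(1−0.598)·m_A, so m_A = 995.48/0.6921 = 1438.4 lb/h.
B = (1−0.598)×1438.4 + 2754.4 = 3332.6 lb/h.
Purge N = 0.234×3332.6 = 779.83 lb/h.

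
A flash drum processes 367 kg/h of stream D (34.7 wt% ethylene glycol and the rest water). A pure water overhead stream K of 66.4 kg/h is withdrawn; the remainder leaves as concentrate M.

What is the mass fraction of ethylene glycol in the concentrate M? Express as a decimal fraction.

ethylene glycol is not removed: 367×0.347 = 127.35 kg/h of ethylene glycol enters M.
Concentrate = 367 − 66.4 = 300.6 kg/h.
Mass fraction = 127.35/300.6 = 0.424.

0.424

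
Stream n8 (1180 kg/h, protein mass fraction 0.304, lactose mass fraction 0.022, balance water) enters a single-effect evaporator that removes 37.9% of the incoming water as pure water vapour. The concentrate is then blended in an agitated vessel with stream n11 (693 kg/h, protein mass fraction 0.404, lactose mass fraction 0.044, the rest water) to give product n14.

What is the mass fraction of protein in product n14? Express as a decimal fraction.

0.406

Vapour removed = 0.379×0.674×1180 = 301.43 kg/h; concentrate = 878.57 kg/h.
protein reaching the mixer = 358.72 (from concentrate) + 693×0.404 = 638.69 kg/h.
Product flow = 878.57 + 693 = 1571.6 kg/h; protein fraction = 0.406.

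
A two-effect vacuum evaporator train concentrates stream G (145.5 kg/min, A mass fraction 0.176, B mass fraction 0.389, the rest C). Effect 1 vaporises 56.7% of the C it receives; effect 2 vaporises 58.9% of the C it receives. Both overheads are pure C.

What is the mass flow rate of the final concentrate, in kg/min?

93.47 kg/min

C in feed = 145.5×0.435 = 63.292 kg/min.
After stage 1: C left = (1−0.567)×63.292 = 27.406; stream total = 109.61 kg/min.
After stage 2: C left = (1−0.589)×27.406 = 11.264; final concentrate = 93.471 kg/min.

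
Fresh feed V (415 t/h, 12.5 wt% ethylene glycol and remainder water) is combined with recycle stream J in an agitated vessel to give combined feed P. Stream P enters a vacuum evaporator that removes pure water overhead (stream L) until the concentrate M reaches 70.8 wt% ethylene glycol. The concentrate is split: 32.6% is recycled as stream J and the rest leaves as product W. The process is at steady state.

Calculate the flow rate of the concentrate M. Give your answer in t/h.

Overall ethylene glycol balance (none leaves overhead): ethylene glycol in fresh feed = ethylene glycol in product, i.e. 415×0.125 = (1−0.326)·M·0.708.
M = 51.875/(0.708×0.674) = 108.71 t/h.

108.7 t/h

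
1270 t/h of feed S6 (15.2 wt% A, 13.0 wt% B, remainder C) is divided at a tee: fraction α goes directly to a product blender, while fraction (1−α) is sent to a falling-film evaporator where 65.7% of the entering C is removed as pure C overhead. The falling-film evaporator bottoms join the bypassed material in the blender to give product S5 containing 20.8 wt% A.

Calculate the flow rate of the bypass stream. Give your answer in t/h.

545.2 t/h

All 1270×0.152 = 193.04 t/h of A reaches S5, so S5 = 193.04/0.208 = 928.08 t/h and vapour = 341.92 t/h.
The evaporator receives (1−α)·1270 of feed at 0.718 C and removes 0.657 of that C:
0.657×0.718×(1−α)×1270 = 341.92
(1−α) = 341.92/599.09 = 0.5707;  α = 0.4293.
Bypass flow = 0.4293×1270 = 545.17 t/h.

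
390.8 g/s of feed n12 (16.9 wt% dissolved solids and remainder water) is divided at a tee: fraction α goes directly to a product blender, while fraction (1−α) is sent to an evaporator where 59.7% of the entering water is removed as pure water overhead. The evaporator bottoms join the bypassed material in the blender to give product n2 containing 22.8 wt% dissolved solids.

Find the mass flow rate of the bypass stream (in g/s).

All 390.8×0.169 = 66.045 g/s of dissolved solids reaches n2, so n2 = 66.045/0.228 = 289.67 g/s and vapour = 101.13 g/s.
The evaporator receives (1−α)·390.8 of feed at 0.831 water and removes 0.597 of that water:
0.597×0.831×(1−α)×390.8 = 101.13
(1−α) = 101.13/193.88 = 0.5216;  α = 0.4784.
Bypass flow = 0.4784×390.8 = 186.96 g/s.

187 g/s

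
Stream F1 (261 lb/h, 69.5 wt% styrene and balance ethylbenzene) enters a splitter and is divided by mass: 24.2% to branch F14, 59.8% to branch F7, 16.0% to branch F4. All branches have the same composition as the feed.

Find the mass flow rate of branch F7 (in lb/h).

156.1 lb/h

Branch F7 flow = 0.598×261 = 156.08 lb/h.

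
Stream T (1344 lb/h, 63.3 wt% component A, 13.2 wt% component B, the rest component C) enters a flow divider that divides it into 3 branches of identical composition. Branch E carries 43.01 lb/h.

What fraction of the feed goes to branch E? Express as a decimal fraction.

0.032

Fraction to E = 43.01/1344 = 0.0320.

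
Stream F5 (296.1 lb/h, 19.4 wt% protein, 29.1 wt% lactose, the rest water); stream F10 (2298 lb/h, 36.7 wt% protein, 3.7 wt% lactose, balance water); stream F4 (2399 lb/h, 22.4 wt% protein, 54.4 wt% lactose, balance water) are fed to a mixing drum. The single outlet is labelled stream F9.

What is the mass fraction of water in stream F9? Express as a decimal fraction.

0.416

Total flow out = 296.1 + 2298 + 2399 = 4993.1 lb/h.
water in = 296.1×0.515 + 2298×0.596 + 2399×0.232 = 2078.7 lb/h.
water mass fraction in F9 = 2078.7/4993.1 = 0.416.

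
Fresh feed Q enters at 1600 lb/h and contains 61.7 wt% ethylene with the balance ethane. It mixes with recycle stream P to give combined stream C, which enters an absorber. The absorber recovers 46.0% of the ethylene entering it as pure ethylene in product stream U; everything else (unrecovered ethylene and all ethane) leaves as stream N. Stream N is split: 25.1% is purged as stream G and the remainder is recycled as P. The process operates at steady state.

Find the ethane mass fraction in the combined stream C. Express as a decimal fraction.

ethane enters only via Q and leaves only via the purge: 1600×0.383 = 0.251×(ethane in N), and the absorber passes all ethane, so ethane in C = ethane in N = 2441.4 lb/h.
ethylene in C: m_A = 1600×0.617 + (1−0.251)·(1−0.460)·m_A, so m_A = 987.2/0.5955 = 1657.7 lb/h.
C = 1657.7 + 2441.4 = 4099.1 lb/h.
ethane fraction in C = 2441.4/4099.1 = 0.596.

0.596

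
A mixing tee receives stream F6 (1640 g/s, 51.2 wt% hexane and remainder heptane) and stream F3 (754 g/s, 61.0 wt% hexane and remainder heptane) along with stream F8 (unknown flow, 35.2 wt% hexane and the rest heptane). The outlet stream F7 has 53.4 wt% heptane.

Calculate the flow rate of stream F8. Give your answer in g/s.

Let F8 be the unknown flow. Total out = 2394 + F8.
heptane balance: 1094.4 + 0.648·F8 = 0.534·(2394 + F8)
(0.648 − 0.534)·F8 = 0.534×2394 − 1094.4 = 184.02
F8 = 184.02 / 0.114 = 1614.2 g/s

1614 g/s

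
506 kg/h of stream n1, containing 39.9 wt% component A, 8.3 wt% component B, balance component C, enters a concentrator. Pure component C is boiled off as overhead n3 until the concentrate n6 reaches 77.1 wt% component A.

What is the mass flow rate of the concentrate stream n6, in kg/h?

261.9 kg/h

component A is conserved: 506×0.399 = 201.89 kg/h all reports to the concentrate.
Concentrate = 201.89/(target fraction) = 261.86 kg/h.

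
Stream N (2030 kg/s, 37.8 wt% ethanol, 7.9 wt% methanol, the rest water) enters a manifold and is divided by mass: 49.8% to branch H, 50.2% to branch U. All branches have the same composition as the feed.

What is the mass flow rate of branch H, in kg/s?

1011 kg/s

Branch H flow = 0.498×2030 = 1010.9 kg/s.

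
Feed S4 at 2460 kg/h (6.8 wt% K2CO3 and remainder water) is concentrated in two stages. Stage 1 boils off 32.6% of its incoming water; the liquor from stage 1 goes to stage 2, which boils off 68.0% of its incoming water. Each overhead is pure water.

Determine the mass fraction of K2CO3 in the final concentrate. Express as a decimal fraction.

0.253

water in feed = 2460×0.932 = 2292.7 kg/h.
After stage 1: water left = (1−0.326)×2292.7 = 1545.3; stream total = 1712.6 kg/h.
After stage 2: water left = (1−0.680)×1545.3 = 494.49; final concentrate = 661.77 kg/h.
K2CO3 fraction = 167.28/661.77 = 0.253.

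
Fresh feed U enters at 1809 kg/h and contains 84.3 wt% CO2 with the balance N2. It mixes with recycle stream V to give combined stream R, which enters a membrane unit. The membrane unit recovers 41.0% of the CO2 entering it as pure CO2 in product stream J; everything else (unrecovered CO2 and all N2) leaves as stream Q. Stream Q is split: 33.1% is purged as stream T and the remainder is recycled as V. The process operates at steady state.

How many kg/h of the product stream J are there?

CO2 in R: m_A = 1809×0.843 + (1−0.331)·(1−0.410)·m_A, so m_A = 1525/0.6053 = 2519.4 kg/h.
Product J = 0.410×2519.4 = 1033 kg/h.

1033 kg/h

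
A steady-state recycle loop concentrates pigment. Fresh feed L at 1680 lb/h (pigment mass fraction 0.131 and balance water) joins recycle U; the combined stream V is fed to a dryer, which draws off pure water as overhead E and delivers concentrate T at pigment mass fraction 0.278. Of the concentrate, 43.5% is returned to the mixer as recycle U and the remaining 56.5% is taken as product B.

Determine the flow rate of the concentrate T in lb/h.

Overall pigment balance (none leaves overhead): pigment in fresh feed = pigment in product, i.e. 1680×0.131 = (1−0.435)·T·0.278.
T = 220.08/(0.278×0.565) = 1401.2 lb/h.

1401 lb/h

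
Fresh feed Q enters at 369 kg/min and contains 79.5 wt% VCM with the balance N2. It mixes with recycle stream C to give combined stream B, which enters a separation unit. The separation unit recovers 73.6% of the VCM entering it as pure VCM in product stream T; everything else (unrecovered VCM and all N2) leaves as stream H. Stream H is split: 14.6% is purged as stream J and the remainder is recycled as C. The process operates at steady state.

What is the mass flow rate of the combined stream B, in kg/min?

N2 enters only via Q and leaves only via the purge: 369×0.205 = 0.146×(N2 in H), and the separation unit passes all N2, so N2 in B = N2 in H = 518.12 kg/min.
VCM in B: m_A = 369×0.795 + (1−0.146)·(1−0.736)·m_A, so m_A = 293.36/0.7745 = 378.75 kg/min.
B = 378.75 + 518.12 = 896.86 kg/min.

896.9 kg/min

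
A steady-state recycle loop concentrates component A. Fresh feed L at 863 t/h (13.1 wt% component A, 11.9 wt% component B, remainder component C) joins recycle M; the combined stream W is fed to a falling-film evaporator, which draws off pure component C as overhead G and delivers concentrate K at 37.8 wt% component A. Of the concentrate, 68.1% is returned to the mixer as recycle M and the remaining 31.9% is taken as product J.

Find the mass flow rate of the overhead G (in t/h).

563.9 t/h

Overall component A balance (none leaves overhead): component A in fresh feed = component A in product, i.e. 863×0.131 = (1−0.681)·K·0.378.
K = 113.05/(0.378×0.319) = 937.56 t/h.
Recycle M = 0.681×937.56 = 638.48 t/h.
Combined feed W = 863 + 638.48 = 1501.5 t/h.
Overhead G = W − K = 1501.5 − 937.56 = 563.92 t/h.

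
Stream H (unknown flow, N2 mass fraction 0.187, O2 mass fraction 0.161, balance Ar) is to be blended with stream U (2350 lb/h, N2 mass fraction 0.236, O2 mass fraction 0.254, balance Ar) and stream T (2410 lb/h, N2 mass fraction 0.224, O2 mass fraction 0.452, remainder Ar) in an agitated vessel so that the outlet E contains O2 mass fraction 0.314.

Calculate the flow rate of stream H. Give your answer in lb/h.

Let H be the unknown flow. Total out = 4760 + H.
O2 balance: 1686.2 + 0.161·H = 0.314·(4760 + H)
(0.161 − 0.314)·H = 0.314×4760 − 1686.2 = -191.58
H = -191.58 / -0.153 = 1252.2 lb/h

1252 lb/h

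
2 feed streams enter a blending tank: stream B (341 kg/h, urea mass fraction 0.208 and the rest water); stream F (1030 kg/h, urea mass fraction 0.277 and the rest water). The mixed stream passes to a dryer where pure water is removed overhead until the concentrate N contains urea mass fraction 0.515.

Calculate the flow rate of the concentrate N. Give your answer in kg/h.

691.7 kg/h

urea entering = 341×0.208 + 1030×0.277 = 356.24 kg/h.
All urea reports to N, so N = 356.24/0.515 = 691.72 kg/h.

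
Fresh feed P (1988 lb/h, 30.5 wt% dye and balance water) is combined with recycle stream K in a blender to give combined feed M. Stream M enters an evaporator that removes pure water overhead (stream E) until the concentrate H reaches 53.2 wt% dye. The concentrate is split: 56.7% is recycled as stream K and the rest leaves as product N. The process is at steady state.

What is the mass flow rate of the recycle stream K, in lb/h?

1492 lb/h

Overall dye balance (none leaves overhead): dye in fresh feed = dye in product, i.e. 1988×0.305 = (1−0.567)·H·0.532.
H = 606.34/(0.532×0.433) = 2632.2 lb/h.
Recycle K = 0.567×2632.2 = 1492.4 lb/h.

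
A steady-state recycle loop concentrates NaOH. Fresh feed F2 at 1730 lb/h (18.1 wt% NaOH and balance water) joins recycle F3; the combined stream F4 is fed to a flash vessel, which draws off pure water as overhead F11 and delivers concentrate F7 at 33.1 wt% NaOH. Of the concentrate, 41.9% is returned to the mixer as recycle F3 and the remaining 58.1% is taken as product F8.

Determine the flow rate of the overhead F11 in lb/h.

Overall NaOH balance (none leaves overhead): NaOH in fresh feed = NaOH in product, i.e. 1730×0.181 = (1−0.419)·F7·0.331.
F7 = 313.13/(0.331×0.581) = 1628.2 lb/h.
Recycle F3 = 0.419×1628.2 = 682.24 lb/h.
Combined feed F4 = 1730 + 682.24 = 2412.2 lb/h.
Overhead F11 = F4 − F7 = 2412.2 − 1628.2 = 783.99 lb/h.

784 lb/h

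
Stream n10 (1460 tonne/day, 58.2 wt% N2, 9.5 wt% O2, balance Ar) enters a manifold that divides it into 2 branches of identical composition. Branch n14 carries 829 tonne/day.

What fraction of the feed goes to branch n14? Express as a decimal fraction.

0.568

Fraction to n14 = 829/1460 = 0.5678.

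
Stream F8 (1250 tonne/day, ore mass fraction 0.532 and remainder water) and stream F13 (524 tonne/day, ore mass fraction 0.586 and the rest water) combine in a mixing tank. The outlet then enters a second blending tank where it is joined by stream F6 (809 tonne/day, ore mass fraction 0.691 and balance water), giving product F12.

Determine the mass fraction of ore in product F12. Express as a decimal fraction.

0.593

Overall, product flow = 2583 tonne/day.
ore in = 1250×0.532 + 524×0.586 + 809×0.691 = 1531.1 tonne/day.
ore fraction in F12 = 0.593.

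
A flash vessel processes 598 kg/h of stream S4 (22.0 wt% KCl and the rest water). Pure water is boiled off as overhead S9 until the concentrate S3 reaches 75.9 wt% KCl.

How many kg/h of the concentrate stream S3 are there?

173.3 kg/h

KCl is conserved: 598×0.220 = 131.56 kg/h all reports to the concentrate.
Concentrate = 131.56/(target fraction) = 173.33 kg/h.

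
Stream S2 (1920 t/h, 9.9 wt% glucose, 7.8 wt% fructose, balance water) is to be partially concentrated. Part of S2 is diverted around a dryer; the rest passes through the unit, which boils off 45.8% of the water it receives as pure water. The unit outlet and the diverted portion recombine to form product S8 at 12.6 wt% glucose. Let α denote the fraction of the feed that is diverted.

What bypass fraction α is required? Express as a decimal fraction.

All 1920×0.099 = 190.08 t/h of glucose reaches S8, so S8 = 190.08/0.126 = 1508.6 t/h and vapour = 411.43 t/h.
The evaporator receives (1−α)·1920 of feed at 0.823 water and removes 0.458 of that water:
0.458×0.823×(1−α)×1920 = 411.43
(1−α) = 411.43/723.71 = 0.5685;  α = 0.4315.

0.432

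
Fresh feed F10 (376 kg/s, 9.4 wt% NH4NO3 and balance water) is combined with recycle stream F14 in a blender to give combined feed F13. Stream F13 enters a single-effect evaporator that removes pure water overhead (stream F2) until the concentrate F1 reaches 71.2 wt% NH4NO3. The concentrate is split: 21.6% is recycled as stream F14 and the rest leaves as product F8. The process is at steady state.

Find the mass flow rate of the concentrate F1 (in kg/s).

63.32 kg/s

Overall NH4NO3 balance (none leaves overhead): NH4NO3 in fresh feed = NH4NO3 in product, i.e. 376×0.094 = (1−0.216)·F1·0.712.
F1 = 35.344/(0.712×0.784) = 63.317 kg/s.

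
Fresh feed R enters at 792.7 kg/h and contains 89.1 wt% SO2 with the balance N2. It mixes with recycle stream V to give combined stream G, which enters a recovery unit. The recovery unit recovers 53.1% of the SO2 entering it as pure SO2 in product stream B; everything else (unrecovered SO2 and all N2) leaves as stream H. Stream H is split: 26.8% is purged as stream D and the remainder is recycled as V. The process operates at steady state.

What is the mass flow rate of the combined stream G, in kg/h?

1398 kg/h

N2 enters only via R and leaves only via the purge: 792.7×0.109 = 0.268×(N2 in H), and the recovery unit passes all N2, so N2 in G = N2 in H = 322.4 kg/h.
SO2 in G: m_A = 792.7×0.891 + (1−0.268)·(1−0.531)·m_A, so m_A = 706.3/0.6567 = 1075.5 kg/h.
G = 1075.5 + 322.4 = 1397.9 kg/h.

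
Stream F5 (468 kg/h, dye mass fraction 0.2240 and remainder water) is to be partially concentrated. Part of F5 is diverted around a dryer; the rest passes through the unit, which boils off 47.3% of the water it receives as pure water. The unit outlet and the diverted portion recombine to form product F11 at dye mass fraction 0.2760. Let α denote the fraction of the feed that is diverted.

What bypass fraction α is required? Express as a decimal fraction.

All 468×0.224 = 104.83 kg/h of dye reaches F11, so F11 = 104.83/0.276 = 379.83 kg/h and vapour = 88.174 kg/h.
The evaporator receives (1−α)·468 of feed at 0.776 water and removes 0.473 of that water:
0.473×0.776×(1−α)×468 = 88.174
(1−α) = 88.174/171.78 = 0.5133;  α = 0.4867.

0.487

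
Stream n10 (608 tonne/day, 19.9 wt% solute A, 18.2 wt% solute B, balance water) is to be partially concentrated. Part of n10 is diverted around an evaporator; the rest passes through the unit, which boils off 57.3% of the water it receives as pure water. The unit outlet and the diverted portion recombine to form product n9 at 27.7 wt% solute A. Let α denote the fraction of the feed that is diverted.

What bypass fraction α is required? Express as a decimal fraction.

0.206

All 608×0.199 = 120.99 tonne/day of solute A reaches n9, so n9 = 120.99/0.277 = 436.79 tonne/day and vapour = 171.21 tonne/day.
The evaporator receives (1−α)·608 of feed at 0.619 water and removes 0.573 of that water:
0.573×0.619×(1−α)×608 = 171.21
(1−α) = 171.21/215.65 = 0.7939;  α = 0.2061.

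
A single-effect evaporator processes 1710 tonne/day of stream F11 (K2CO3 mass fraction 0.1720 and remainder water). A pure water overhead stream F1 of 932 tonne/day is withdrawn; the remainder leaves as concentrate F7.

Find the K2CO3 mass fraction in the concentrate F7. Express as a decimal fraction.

K2CO3 is not removed: 1710×0.172 = 294.12 tonne/day of K2CO3 enters F7.
Concentrate = 1710 − 932 = 778 tonne/day.
Mass fraction = 294.12/778 = 0.3780.

0.3780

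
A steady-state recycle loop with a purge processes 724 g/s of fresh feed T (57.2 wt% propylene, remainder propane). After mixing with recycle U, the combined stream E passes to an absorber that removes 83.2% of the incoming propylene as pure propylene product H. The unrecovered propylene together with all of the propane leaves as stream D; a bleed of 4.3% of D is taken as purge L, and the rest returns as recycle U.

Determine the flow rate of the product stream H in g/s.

410.6 g/s

propylene in E: m_A = 724×0.572 + (1−0.043)·(1−0.832)·m_A, so m_A = 414.13/0.8392 = 493.47 g/s.
Product H = 0.832×493.47 = 410.56 g/s.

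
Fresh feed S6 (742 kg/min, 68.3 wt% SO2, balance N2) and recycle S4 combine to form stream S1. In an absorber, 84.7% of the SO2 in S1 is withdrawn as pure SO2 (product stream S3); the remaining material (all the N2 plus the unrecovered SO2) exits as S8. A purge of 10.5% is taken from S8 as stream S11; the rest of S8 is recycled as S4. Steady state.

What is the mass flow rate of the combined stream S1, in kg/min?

2827 kg/min

N2 enters only via S6 and leaves only via the purge: 742×0.317 = 0.105×(N2 in S8), and the absorber passes all N2, so N2 in S1 = N2 in S8 = 2240.1 kg/min.
SO2 in S1: m_A = 742×0.683 + (1−0.105)·(1−0.847)·m_A, so m_A = 506.79/0.8631 = 587.19 kg/min.
S1 = 587.19 + 2240.1 = 2827.3 kg/min.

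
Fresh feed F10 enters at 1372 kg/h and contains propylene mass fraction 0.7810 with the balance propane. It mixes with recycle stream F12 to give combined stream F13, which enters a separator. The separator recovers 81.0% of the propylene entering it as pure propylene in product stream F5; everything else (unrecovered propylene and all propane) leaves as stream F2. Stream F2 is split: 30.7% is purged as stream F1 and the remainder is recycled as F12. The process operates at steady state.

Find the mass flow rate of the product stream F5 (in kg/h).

propylene in F13: m_A = 1372×0.781 + (1−0.307)·(1−0.810)·m_A, so m_A = 1071.5/0.8683 = 1234 kg/h.
Product F5 = 0.810×1234 = 999.55 kg/h.

999.6 kg/h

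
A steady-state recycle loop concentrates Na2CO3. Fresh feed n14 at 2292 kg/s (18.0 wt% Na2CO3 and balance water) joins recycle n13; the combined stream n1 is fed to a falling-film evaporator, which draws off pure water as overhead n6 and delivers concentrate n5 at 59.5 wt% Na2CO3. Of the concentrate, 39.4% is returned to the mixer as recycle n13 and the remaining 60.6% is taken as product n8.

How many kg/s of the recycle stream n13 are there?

Overall Na2CO3 balance (none leaves overhead): Na2CO3 in fresh feed = Na2CO3 in product, i.e. 2292×0.180 = (1−0.394)·n5·0.595.
n5 = 412.56/(0.595×0.606) = 1144.2 kg/s.
Recycle n13 = 0.394×1144.2 = 450.81 kg/s.

450.8 kg/s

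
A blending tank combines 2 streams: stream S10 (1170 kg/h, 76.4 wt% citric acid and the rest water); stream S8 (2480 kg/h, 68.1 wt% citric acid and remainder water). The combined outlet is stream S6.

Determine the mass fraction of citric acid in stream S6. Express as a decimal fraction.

0.708

Total flow out = 1170 + 2480 = 3650 kg/h.
citric acid in = 1170×0.764 + 2480×0.681 = 2582.8 kg/h.
citric acid mass fraction in S6 = 2582.8/3650 = 0.708.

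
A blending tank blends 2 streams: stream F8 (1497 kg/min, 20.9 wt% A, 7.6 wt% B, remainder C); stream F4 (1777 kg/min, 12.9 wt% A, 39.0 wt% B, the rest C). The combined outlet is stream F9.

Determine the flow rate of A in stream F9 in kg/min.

A out = A in = 1497×0.209 + 1777×0.129 = 542.11 kg/min.

542.1 kg/min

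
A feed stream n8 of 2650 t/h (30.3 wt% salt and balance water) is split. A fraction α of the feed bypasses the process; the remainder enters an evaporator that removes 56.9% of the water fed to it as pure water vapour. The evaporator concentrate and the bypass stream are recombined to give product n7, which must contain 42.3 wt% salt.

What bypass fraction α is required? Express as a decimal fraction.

All 2650×0.303 = 802.95 t/h of salt reaches n7, so n7 = 802.95/0.423 = 1898.2 t/h and vapour = 751.77 t/h.
The evaporator receives (1−α)·2650 of feed at 0.697 water and removes 0.569 of that water:
0.569×0.697×(1−α)×2650 = 751.77
(1−α) = 751.77/1051 = 0.7153;  α = 0.2847.

0.285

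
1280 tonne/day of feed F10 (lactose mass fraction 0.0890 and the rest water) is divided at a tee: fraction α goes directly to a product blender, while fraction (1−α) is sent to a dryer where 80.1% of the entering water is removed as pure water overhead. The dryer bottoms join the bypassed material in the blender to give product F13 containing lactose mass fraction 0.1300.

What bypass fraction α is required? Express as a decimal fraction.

All 1280×0.089 = 113.92 tonne/day of lactose reaches F13, so F13 = 113.92/0.130 = 876.31 tonne/day and vapour = 403.69 tonne/day.
The evaporator receives (1−α)·1280 of feed at 0.911 water and removes 0.801 of that water:
0.801×0.911×(1−α)×1280 = 403.69
(1−α) = 403.69/934.03 = 0.4322;  α = 0.5678.

0.568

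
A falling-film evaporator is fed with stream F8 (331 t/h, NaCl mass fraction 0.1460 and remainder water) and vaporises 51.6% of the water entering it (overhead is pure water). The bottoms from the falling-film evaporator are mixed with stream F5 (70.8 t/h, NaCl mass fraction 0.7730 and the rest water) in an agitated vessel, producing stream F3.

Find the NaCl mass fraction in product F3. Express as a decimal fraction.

0.4027

Vapour removed = 0.516×0.854×331 = 145.86 t/h; concentrate = 185.14 t/h.
NaCl reaching the mixer = 48.326 (from concentrate) + 70.8×0.773 = 103.05 t/h.
Product flow = 185.14 + 70.8 = 255.94 t/h; NaCl fraction = 0.4027.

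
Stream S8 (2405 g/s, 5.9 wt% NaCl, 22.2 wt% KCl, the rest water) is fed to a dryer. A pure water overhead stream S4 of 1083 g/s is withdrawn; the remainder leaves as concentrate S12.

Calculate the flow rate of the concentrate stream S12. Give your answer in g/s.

1322 g/s

Concentrate = 2405 − 1083 = 1322 g/s.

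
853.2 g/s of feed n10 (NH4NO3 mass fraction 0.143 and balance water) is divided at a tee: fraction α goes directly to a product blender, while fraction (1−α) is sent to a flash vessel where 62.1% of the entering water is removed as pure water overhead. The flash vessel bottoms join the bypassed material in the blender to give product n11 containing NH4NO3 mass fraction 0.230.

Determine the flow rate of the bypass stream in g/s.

246.8 g/s

All 853.2×0.143 = 122.01 g/s of NH4NO3 reaches n11, so n11 = 122.01/0.230 = 530.47 g/s and vapour = 322.73 g/s.
The evaporator receives (1−α)·853.2 of feed at 0.857 water and removes 0.621 of that water:
0.621×0.857×(1−α)×853.2 = 322.73
(1−α) = 322.73/454.07 = 0.7108;  α = 0.2892.
Bypass flow = 0.2892×853.2 = 246.79 g/s.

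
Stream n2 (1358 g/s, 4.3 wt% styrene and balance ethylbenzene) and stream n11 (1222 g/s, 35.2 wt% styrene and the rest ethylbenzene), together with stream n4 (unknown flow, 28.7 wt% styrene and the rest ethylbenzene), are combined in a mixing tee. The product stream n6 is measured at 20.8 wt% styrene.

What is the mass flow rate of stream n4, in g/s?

Let n4 be the unknown flow. Total out = 2580 + n4.
styrene balance: 488.54 + 0.287·n4 = 0.208·(2580 + n4)
(0.287 − 0.208)·n4 = 0.208×2580 − 488.54 = 48.102
n4 = 48.102 / 0.079 = 608.89 g/s

608.9 g/s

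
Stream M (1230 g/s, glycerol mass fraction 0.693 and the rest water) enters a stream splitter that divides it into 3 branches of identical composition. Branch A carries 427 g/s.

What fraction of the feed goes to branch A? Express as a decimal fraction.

0.347

Fraction to A = 427/1230 = 0.3472.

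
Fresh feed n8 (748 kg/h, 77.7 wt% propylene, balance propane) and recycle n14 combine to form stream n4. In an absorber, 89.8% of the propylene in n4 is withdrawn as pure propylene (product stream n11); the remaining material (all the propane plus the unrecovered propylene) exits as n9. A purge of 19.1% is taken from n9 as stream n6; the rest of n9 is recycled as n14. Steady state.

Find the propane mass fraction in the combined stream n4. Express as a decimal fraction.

0.580

propane enters only via n8 and leaves only via the purge: 748×0.223 = 0.191×(propane in n9), and the absorber passes all propane, so propane in n4 = propane in n9 = 873.32 kg/h.
propylene in n4: m_A = 748×0.777 + (1−0.191)·(1−0.898)·m_A, so m_A = 581.2/0.9175 = 633.47 kg/h.
n4 = 633.47 + 873.32 = 1506.8 kg/h.
propane fraction in n4 = 873.32/1506.8 = 0.580.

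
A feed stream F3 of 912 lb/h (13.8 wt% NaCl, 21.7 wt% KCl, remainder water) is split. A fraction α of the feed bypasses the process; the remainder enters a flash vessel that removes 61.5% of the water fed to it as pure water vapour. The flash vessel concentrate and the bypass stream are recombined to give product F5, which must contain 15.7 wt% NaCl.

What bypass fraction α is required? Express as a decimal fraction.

0.695

All 912×0.138 = 125.86 lb/h of NaCl reaches F5, so F5 = 125.86/0.157 = 801.63 lb/h and vapour = 110.37 lb/h.
The evaporator receives (1−α)·912 of feed at 0.645 water and removes 0.615 of that water:
0.615×0.645×(1−α)×912 = 110.37
(1−α) = 110.37/361.77 = 0.3051;  α = 0.6949.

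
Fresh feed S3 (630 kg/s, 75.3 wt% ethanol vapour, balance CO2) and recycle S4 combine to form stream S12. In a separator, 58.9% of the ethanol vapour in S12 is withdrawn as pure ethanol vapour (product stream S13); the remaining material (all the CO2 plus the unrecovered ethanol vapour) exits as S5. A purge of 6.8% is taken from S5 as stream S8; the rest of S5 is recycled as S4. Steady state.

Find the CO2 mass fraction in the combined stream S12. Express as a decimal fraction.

CO2 enters only via S3 and leaves only via the purge: 630×0.247 = 0.068×(CO2 in S5), and the separator passes all CO2, so CO2 in S12 = CO2 in S5 = 2288.4 kg/s.
ethanol vapour in S12: m_A = 630×0.753 + (1−0.068)·(1−0.589)·m_A, so m_A = 474.39/0.6169 = 768.93 kg/s.
S12 = 768.93 + 2288.4 = 3057.3 kg/s.
CO2 fraction in S12 = 2288.4/3057.3 = 0.748.

0.748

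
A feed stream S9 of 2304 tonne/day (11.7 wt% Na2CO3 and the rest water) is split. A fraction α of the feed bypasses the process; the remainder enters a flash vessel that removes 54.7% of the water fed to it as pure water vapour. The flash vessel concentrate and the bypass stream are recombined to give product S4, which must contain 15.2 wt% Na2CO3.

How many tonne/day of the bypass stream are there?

1206 tonne/day

All 2304×0.117 = 269.57 tonne/day of Na2CO3 reaches S4, so S4 = 269.57/0.152 = 1773.5 tonne/day and vapour = 530.53 tonne/day.
The evaporator receives (1−α)·2304 of feed at 0.883 water and removes 0.547 of that water:
0.547×0.883×(1−α)×2304 = 530.53
(1−α) = 530.53/1112.8 = 0.4767;  α = 0.5233.
Bypass flow = 0.5233×2304 = 1205.6 tonne/day.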